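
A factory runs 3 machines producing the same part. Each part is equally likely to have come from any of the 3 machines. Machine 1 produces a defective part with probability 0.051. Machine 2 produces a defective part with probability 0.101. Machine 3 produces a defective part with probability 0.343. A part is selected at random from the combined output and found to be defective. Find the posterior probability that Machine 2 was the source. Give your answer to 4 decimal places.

Tabulate prior·likelihood by source: [1] prior 0.333333, lik 0.051, product 0.01700; [2] prior 0.333333, lik 0.101, product 0.03367; [3] prior 0.333333, lik 0.343, product 0.1143.
Normalizing constant = 0.16500; the posterior for Machine 2 is its product over the sum, 0.03367/0.16500 = 0.2040.

Posterior probability ≈ 0.2040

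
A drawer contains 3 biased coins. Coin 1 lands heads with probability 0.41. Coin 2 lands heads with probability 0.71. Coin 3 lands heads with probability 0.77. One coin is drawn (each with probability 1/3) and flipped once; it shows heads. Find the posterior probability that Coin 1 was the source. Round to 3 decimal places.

Posterior probability ≈ 0.217

Tabulate prior·likelihood by source: [1] prior 0.333333, lik 0.41, product 0.1367; [2] prior 0.333333, lik 0.71, product 0.2367; [3] prior 0.333333, lik 0.77, product 0.2567.
Normalizing constant = 0.63000; the posterior for Coin 1 is its product over the sum, 0.1367/0.63000 = 0.217.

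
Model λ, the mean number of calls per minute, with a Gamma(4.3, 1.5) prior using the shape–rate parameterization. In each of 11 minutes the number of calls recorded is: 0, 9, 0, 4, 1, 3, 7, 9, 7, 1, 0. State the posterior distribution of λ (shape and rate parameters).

Posterior: Gamma(shape=45.3, rate=12.5)

Total count ∑xᵢ = 41 over n = 11 minutes.
Gamma is conjugate to the Poisson likelihood: posterior is Gamma(shape = 4.3+41 = 45.3, rate = 1.5+11 = 12.5).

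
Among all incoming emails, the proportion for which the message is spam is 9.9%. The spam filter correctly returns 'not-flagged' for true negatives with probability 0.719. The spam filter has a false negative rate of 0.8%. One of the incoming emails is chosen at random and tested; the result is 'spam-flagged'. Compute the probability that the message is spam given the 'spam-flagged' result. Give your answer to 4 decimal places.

Write H for 'the message is spam'. Prior odds H:¬H = 0.099/0.901 = 0.10988. For the 'spam-flagged' outcome, the likelihood ratio is 0.992/0.281 = 3.5302.
Posterior odds = 0.10988 × 3.5302 = 0.38790, so P(H|E) = 0.38790/(1+0.38790) = 0.2795.

P(H | E) ≈ 0.2795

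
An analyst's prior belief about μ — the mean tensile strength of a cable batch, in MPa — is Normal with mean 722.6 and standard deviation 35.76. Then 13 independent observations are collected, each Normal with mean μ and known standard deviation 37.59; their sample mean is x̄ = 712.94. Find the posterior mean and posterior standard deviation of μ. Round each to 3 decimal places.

Prior precision 1/τ₀² = 1/35.76² = 0.00078200; data precision n/σ² = 13/37.59² = 0.00920023.
Posterior precision = 0.00078200 + 0.00920023 = 0.00998223, giving posterior SD = 1/√0.00998223 = 10.009.
Posterior mean = (0.00078200·722.6 + 0.00920023·712.94) / 0.00998223 = 713.697.

Posterior mean ≈ 713.697; posterior SD ≈ 10.009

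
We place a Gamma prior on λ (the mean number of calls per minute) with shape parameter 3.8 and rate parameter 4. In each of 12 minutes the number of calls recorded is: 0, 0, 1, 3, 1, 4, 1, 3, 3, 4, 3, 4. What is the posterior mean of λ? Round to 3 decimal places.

Total count ∑xᵢ = 27 over n = 12 minutes.
Gamma is conjugate to the Poisson likelihood: posterior is Gamma(shape = 3.8+27 = 30.8, rate = 4+12 = 16).
E[λ | data] = 30.8/16 = 1.925.

Posterior mean ≈ 1.925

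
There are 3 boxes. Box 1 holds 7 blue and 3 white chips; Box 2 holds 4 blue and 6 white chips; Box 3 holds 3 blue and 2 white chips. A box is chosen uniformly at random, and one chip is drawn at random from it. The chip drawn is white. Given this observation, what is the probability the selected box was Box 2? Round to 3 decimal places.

Posterior probability ≈ 0.462

Tabulate prior·likelihood by source: [1] prior 0.333333, lik 0.3, product 0.1000; [2] prior 0.333333, lik 0.6, product 0.2000; [3] prior 0.333333, lik 0.4, product 0.1333.
Normalizing constant = 0.43333; the posterior for Box 2 is its product over the sum, 0.2000/0.43333 = 0.462.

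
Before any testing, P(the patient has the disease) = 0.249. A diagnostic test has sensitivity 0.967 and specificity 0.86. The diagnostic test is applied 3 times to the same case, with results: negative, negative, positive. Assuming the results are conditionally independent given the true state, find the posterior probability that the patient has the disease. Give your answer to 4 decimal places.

Posterior P(H) ≈ 0.0034

With H the event that the patient has the disease, the joint likelihood of the observed sequence is P(data|H) = 0.033·0.033·0.967 = 0.0010531 and P(data|¬H) = 0.86·0.86·0.14 = 0.10354.
Bayes: P(H|data) = 0.249·0.0010531 / (0.249·0.0010531 + 0.751·0.10354) = 0.00026221/0.078024 = 0.0034.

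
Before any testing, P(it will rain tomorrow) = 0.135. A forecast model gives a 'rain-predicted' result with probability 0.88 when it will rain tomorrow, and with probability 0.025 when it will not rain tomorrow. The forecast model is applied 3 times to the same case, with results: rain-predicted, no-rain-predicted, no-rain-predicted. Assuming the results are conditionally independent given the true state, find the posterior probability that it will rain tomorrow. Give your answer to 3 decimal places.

Posterior P(H) ≈ 0.077

With H the event that it will rain tomorrow, the joint likelihood of the observed sequence is P(data|H) = 0.88·0.12·0.12 = 0.012672 and P(data|¬H) = 0.025·0.975·0.975 = 0.023766.
Bayes: P(H|data) = 0.135·0.012672 / (0.135·0.012672 + 0.865·0.023766) = 0.0017107/0.022268 = 0.0768.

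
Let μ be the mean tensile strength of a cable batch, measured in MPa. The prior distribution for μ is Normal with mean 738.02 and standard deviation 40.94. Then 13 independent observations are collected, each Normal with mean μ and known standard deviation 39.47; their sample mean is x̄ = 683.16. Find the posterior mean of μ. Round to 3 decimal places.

With known σ, the Normal prior is conjugate. Weight on the data is w = (n/σ²)/(n/σ² + 1/τ₀²) = 0.00834467/(0.00834467+0.00059663) = 0.93327.
Posterior mean = w·x̄ + (1−w)·μ₀ = 0.93327·683.16 + 0.066727·738.02 = 686.821.

Posterior mean ≈ 686.821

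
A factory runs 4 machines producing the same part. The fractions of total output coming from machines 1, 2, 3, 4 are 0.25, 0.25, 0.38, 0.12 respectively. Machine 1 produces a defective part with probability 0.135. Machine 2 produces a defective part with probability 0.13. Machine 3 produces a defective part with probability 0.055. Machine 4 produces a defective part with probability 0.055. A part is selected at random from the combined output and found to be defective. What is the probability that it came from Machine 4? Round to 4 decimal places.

Posterior probability ≈ 0.0704

Tabulate prior·likelihood by source: [1] prior 0.25, lik 0.135, product 0.03375; [2] prior 0.25, lik 0.13, product 0.03250; [3] prior 0.38, lik 0.055, product 0.02090; [4] prior 0.12, lik 0.055, product 0.006600.
Normalizing constant = 0.093750; the posterior for Machine 4 is its product over the sum, 0.006600/0.093750 = 0.0704.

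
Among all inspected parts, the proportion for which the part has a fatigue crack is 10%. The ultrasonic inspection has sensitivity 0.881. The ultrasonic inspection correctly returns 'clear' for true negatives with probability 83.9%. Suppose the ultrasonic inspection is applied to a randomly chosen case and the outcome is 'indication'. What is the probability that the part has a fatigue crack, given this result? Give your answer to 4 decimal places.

Write H for 'the part has a fatigue crack'. Prior odds H:¬H = 0.1/0.9 = 0.11111. For the 'indication' outcome, the likelihood ratio is 0.881/0.161 = 5.4720.
Posterior odds = 0.11111 × 5.4720 = 0.60801, so P(H|E) = 0.60801/(1+0.60801) = 0.3781.

P(H | E) ≈ 0.3781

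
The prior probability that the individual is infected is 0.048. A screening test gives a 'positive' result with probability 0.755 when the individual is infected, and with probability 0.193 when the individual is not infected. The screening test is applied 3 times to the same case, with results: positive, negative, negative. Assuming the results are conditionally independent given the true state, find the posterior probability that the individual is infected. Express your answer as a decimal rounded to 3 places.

Let H be the event that the individual is infected; start with P(H) = 0.048. P('positive'|H) = 0.755, P('positive'|¬H) = 0.193.
Update on result 1 ('positive'): P(H) ← 0.755·0.0480 / (0.755·0.0480 + 0.193·0.9520) = 0.036240/0.21998 = 0.1647.
Update on result 2 ('negative'): P(H) ← 0.245·0.1647 / (0.245·0.1647 + 0.807·0.8353) = 0.040363/0.71441 = 0.0565.
Update on result 3 ('negative'): P(H) ← 0.245·0.0565 / (0.245·0.0565 + 0.807·0.9435) = 0.013842/0.77525 = 0.0179.

Posterior P(H) ≈ 0.018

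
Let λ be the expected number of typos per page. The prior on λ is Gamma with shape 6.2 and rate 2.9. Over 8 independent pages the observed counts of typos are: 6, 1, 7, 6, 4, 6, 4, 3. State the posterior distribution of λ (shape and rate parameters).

The Poisson likelihood adds the total count to the shape and the number of exposure periods to the rate. Here ∑xᵢ = 37 and n = 8, so shape 6.2→43.2 and rate 2.9→10.9.

Posterior: Gamma(shape=43.2, rate=10.9)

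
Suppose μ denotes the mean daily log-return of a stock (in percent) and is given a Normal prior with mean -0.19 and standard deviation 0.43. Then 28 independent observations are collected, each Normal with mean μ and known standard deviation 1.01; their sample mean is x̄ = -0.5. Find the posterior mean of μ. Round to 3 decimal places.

Prior precision 1/τ₀² = 1/0.43² = 5.40833; data precision n/σ² = 28/1.01² = 27.4483.
Posterior precision = 5.40833 + 27.4483 = 32.8566.
Posterior mean = (5.40833·-0.19 + 27.4483·-0.5) / 32.8566 = -0.449.

Posterior mean ≈ -0.449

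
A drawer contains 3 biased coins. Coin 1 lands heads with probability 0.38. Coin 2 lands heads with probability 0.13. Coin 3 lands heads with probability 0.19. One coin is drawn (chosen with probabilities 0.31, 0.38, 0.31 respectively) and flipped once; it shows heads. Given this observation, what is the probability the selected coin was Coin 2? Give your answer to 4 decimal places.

Posterior probability ≈ 0.2185

P(heads|C1) = 0.38; P(heads|C2) = 0.13; P(heads|C3) = 0.19.
Prior × likelihood for each source: 0.31·0.38=0.1178, 0.38·0.13=0.04940, 0.31·0.19=0.05890. Summing gives P(heads) = 0.22610.
P(Coin 2 | heads) = 0.04940 / 0.22610 = 0.2185.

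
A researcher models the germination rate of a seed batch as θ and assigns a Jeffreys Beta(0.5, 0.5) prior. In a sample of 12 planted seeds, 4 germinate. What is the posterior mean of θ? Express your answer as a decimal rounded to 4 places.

Posterior mean ≈ 0.3462

The binomial likelihood is conjugate to the Beta prior: with 4 successes and 8 failures, the posterior is Beta(0.5+4, 0.5+8) = Beta(4.5, 8.5).
E[θ | data] = 4.5/(4.5+8.5) = 0.3462.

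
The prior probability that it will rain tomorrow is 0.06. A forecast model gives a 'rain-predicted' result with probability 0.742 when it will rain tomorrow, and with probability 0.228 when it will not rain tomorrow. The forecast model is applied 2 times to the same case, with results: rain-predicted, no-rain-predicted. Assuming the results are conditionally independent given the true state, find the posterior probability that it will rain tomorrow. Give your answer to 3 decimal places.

With H the event that it will rain tomorrow, the joint likelihood of the observed sequence is P(data|H) = 0.742·0.258 = 0.19144 and P(data|¬H) = 0.228·0.772 = 0.17602.
Bayes: P(H|data) = 0.06·0.19144 / (0.06·0.19144 + 0.94·0.17602) = 0.011486/0.17694 = 0.0649.

Posterior P(H) ≈ 0.065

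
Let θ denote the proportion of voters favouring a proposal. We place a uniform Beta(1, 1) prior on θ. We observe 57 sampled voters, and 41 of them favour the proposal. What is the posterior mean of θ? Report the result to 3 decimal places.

The binomial likelihood is conjugate to the Beta prior: with 41 successes and 16 failures, the posterior is Beta(1+41, 1+16) = Beta(42, 17).
E[θ | data] = 42/(42+17) = 0.712.

Posterior mean ≈ 0.712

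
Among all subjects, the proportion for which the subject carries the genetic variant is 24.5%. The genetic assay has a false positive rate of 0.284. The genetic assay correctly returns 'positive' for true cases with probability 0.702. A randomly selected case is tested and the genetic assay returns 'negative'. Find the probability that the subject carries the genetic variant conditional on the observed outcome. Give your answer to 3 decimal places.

Write H for 'the subject carries the genetic variant'. Prior odds H:¬H = 0.245/0.755 = 0.32450. For the 'negative' outcome, the likelihood ratio is 0.298/0.716 = 0.41620.
Posterior odds = 0.32450 × 0.41620 = 0.13506, so P(H|E) = 0.13506/(1+0.13506) = 0.119.

P(H | E) ≈ 0.119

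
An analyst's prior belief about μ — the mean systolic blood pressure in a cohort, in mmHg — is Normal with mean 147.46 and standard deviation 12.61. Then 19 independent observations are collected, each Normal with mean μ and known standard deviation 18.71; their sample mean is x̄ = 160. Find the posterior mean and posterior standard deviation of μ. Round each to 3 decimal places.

Posterior mean ≈ 158.698; posterior SD ≈ 4.063

With known σ, the Normal prior is conjugate. Weight on the data is w = (n/σ²)/(n/σ² + 1/τ₀²) = 0.0542758/(0.0542758+0.00628883) = 0.89616.
Posterior mean = w·x̄ + (1−w)·μ₀ = 0.89616·160 + 0.10384·147.46 = 158.698. Posterior variance = 1/(0.0542758+0.00628883) = 16.5113, so SD = 4.063.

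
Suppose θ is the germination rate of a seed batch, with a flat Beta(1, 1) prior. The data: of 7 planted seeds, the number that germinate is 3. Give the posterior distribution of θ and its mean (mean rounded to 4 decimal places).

Posterior: Beta(4, 5); mean ≈ 0.4444

Observing 3 successes and 4 failures updates Beta(1, 1) by adding the success and failure counts to the two shape parameters: α = 1+3 = 4, β = 1+4 = 5.
Posterior mean = α/(α+β) = 4/9 = 0.4444.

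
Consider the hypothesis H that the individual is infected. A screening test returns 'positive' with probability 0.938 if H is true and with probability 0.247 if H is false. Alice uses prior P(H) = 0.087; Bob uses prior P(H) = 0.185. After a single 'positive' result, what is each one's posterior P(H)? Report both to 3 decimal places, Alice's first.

Alice: 0.266; Bob: 0.463

The likelihood ratio for a 'positive' result is 0.938/0.247 = 3.7976.
Alice: prior odds 0.087/0.913 = 0.095290; posterior odds 0.36187; posterior probability 0.266.
Bob: prior odds 0.185/0.815 = 0.22699; posterior odds 0.86203; posterior probability 0.463.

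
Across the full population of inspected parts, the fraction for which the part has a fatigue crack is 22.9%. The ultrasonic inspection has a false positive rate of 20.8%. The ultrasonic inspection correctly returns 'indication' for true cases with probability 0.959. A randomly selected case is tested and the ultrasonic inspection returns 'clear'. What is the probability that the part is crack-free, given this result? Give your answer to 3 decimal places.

Let H be the event that the part has a fatigue crack. P(H) = 0.229, so P(¬H) = 0.771. With E the 'clear' result, P(E|H) = 0.041 and P(E|¬H) = 0.792.
P(E) = 0.041·0.229 + 0.792·0.771 = 0.0093890 + 0.61063 = 0.62002.
By Bayes' theorem, P(H|E) = 0.0093890 / 0.62002 = 0.015. Hence P(¬H|E) = 1 − 0.015 = 0.985.

P(¬H | E) ≈ 0.985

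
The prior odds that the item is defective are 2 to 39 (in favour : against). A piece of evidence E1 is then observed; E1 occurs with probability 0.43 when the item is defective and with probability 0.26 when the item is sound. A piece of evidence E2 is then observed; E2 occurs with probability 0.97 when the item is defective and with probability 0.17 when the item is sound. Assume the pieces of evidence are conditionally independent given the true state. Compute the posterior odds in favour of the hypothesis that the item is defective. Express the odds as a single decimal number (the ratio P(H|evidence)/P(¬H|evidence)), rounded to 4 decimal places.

Prior odds = 2/39 = 0.051282. In log-odds, ln(0.051282) = -2.9704.
Add log likelihood ratios: ln(1.6538) + ln(5.7059) = 2.2446.
Posterior log-odds = -0.72581, so posterior odds = exp(-0.72581) = 0.48393.

Posterior odds ≈ 0.4839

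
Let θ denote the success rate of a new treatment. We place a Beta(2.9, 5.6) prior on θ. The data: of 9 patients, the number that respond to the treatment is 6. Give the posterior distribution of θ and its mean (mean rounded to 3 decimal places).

Observing 6 successes and 3 failures updates Beta(2.9, 5.6) by adding the success and failure counts to the two shape parameters: α = 2.9+6 = 8.9, β = 5.6+3 = 8.6.
Posterior mean = α/(α+β) = 8.9/17.5 = 0.509.

Posterior: Beta(8.9, 8.6); mean ≈ 0.509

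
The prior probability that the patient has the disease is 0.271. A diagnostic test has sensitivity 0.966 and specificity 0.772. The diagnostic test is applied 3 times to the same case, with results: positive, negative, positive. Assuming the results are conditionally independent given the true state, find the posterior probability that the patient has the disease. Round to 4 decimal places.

Posterior P(H) ≈ 0.2271

With H the event that the patient has the disease, the joint likelihood of the observed sequence is P(data|H) = 0.966·0.034·0.966 = 0.031727 and P(data|¬H) = 0.228·0.772·0.228 = 0.040132.
Bayes: P(H|data) = 0.271·0.031727 / (0.271·0.031727 + 0.729·0.040132) = 0.0085981/0.037854 = 0.2271.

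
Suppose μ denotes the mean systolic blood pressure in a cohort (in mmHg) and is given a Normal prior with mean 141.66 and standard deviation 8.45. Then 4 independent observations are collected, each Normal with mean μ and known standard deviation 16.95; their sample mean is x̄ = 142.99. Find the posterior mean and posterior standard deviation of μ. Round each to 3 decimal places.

Posterior mean ≈ 142.323; posterior SD ≈ 5.984

Prior precision 1/τ₀² = 1/8.45² = 0.0140051; data precision n/σ² = 4/16.95² = 0.0139226.
Posterior precision = 0.0140051 + 0.0139226 = 0.0279277, giving posterior SD = 1/√0.0279277 = 5.984.
Posterior mean = (0.0140051·141.66 + 0.0139226·142.99) / 0.0279277 = 142.323.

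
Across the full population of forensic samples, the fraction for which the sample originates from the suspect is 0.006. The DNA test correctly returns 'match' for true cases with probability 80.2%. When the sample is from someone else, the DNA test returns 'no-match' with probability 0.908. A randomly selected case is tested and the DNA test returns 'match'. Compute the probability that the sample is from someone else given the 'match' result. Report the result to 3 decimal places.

Write H for 'the sample originates from the suspect'. Prior odds H:¬H = 0.006/0.994 = 0.0060362. For the 'match' outcome, the likelihood ratio is 0.802/0.092 = 8.7174.
Posterior odds = 0.0060362 × 8.7174 = 0.052620, so P(H|E) = 0.052620/(1+0.052620) = 0.050. Then P(¬H|E) = 1 − 0.050 = 0.950.

P(¬H | E) ≈ 0.950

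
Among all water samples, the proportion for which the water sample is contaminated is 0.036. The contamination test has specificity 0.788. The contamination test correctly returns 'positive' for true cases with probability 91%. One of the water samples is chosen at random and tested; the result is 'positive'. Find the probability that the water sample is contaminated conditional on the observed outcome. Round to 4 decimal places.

P(H | E) ≈ 0.1382

Let H be the event that the water sample is contaminated. P(H) = 0.036, so P(¬H) = 0.964. With E the 'positive' result, P(E|H) = 0.91 and P(E|¬H) = 0.212.
P(E) = 0.91·0.036 + 0.212·0.964 = 0.032760 + 0.20437 = 0.23713.
By Bayes' theorem, P(H|E) = 0.032760 / 0.23713 = 0.1382.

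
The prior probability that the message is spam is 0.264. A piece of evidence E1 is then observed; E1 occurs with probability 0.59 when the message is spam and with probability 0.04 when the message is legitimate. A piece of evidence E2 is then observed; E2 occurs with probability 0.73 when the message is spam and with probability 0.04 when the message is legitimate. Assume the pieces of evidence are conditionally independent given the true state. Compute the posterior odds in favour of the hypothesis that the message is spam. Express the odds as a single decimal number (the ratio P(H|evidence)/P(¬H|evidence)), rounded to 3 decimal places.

Prior odds = 0.264/(1−0.264) = 0.35870.
Likelihood ratio for E1 = 0.59/0.04 = 14.750.
Likelihood ratio for E2 = 0.73/0.04 = 18.250.
Posterior odds = prior odds × LR₁ × LR₂ = 96.556.

Posterior odds ≈ 96.556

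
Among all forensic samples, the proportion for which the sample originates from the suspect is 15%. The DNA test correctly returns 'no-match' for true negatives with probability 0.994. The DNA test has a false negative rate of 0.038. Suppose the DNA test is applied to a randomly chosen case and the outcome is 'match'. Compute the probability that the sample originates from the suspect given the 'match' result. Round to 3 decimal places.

Write H for 'the sample originates from the suspect'. Prior odds H:¬H = 0.15/0.85 = 0.17647. For the 'match' outcome, the likelihood ratio is 0.962/0.006 = 160.33.
Posterior odds = 0.17647 × 160.33 = 28.294, so P(H|E) = 28.294/(1+28.294) = 0.966.

P(H | E) ≈ 0.966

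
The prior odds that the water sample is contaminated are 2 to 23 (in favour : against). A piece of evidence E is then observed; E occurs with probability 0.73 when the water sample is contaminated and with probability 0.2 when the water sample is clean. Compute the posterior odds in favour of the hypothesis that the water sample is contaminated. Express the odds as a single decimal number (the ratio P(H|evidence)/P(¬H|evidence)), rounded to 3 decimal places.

Prior odds = 2/23 = 0.086957.
Likelihood ratio for E = 0.73/0.2 = 3.6500.
Posterior odds = prior odds × LR = 0.31739.

Posterior odds ≈ 0.317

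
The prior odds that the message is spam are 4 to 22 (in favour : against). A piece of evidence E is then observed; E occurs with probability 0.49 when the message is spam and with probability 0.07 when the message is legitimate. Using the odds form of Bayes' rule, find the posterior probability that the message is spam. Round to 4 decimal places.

Prior odds = 4/22 = 0.18182.
Likelihood ratio for E = 0.49/0.07 = 7.0000.
Posterior odds = prior odds × LR = 1.2727.
Posterior probability = odds/(1+odds) = 1.2727/2.2727 = 0.5600.

Posterior probability ≈ 0.5600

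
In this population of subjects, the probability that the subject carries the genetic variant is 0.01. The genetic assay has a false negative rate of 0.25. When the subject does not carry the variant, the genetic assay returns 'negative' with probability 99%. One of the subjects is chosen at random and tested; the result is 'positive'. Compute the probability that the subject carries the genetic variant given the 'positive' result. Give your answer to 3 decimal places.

Write H for 'the subject carries the genetic variant'. Prior odds H:¬H = 0.01/0.99 = 0.010101. For the 'positive' outcome, the likelihood ratio is 0.75/0.01 = 75.000.
Posterior odds = 0.010101 × 75.000 = 0.75758, so P(H|E) = 0.75758/(1+0.75758) = 0.431.

P(H | E) ≈ 0.431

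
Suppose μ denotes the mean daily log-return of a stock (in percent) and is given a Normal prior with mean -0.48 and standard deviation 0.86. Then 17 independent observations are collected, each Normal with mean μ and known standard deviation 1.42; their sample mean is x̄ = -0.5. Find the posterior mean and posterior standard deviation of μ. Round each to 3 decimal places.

Posterior mean ≈ -0.497; posterior SD ≈ 0.320

Prior precision 1/τ₀² = 1/0.86² = 1.35208; data precision n/σ² = 17/1.42² = 8.43087.
Posterior precision = 1.35208 + 8.43087 = 9.78295, giving posterior SD = 1/√9.78295 = 0.320.
Posterior mean = (1.35208·-0.48 + 8.43087·-0.5) / 9.78295 = -0.497.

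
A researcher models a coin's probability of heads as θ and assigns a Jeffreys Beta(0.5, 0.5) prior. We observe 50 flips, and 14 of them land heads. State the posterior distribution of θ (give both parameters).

Observing 14 successes and 36 failures updates Beta(0.5, 0.5) by adding the success and failure counts to the two shape parameters: α = 0.5+14 = 14.5, β = 0.5+36 = 36.5.

Posterior: Beta(14.5, 36.5)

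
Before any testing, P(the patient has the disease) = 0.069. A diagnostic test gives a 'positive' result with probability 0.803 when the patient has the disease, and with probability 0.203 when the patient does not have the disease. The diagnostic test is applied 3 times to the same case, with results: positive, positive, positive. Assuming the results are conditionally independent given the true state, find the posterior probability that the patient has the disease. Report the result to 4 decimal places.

Posterior P(H) ≈ 0.8210

Let H be the event that the patient has the disease; start with P(H) = 0.069. P('positive'|H) = 0.803, P('positive'|¬H) = 0.203.
Update on result 1 ('positive'): P(H) ← 0.803·0.0690 / (0.803·0.0690 + 0.203·0.9310) = 0.055407/0.24440 = 0.2267.
Update on result 2 ('positive'): P(H) ← 0.803·0.2267 / (0.803·0.2267 + 0.203·0.7733) = 0.18205/0.33902 = 0.5370.
Update on result 3 ('positive'): P(H) ← 0.803·0.5370 / (0.803·0.5370 + 0.203·0.4630) = 0.43119/0.52518 = 0.8210.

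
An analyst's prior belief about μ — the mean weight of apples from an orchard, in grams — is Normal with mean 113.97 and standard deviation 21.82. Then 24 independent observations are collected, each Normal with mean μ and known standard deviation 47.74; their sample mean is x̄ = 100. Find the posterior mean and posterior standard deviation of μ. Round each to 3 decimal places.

Posterior mean ≈ 102.323; posterior SD ≈ 8.898

Prior precision 1/τ₀² = 1/21.82² = 0.00210034; data precision n/σ² = 24/47.74² = 0.0105304.
Posterior precision = 0.00210034 + 0.0105304 = 0.0126308, giving posterior SD = 1/√0.0126308 = 8.898.
Posterior mean = (0.00210034·113.97 + 0.0105304·100) / 0.0126308 = 102.323.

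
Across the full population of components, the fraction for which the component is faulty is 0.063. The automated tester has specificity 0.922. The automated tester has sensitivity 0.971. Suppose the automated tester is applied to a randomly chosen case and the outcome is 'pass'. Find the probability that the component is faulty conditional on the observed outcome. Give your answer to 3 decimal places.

P(H | E) ≈ 0.002

Let H be the event that the component is faulty. P(H) = 0.063, so P(¬H) = 0.937. With E the 'pass' result, P(E|H) = 0.029 and P(E|¬H) = 0.922.
P(E) = 0.029·0.063 + 0.922·0.937 = 0.0018270 + 0.86391 = 0.86574.
By Bayes' theorem, P(H|E) = 0.0018270 / 0.86574 = 0.002.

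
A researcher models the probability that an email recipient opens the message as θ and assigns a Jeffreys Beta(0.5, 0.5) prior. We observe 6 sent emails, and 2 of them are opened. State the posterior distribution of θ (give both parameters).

Posterior: Beta(2.5, 4.5)

Observing 2 successes and 4 failures updates Beta(0.5, 0.5) by adding the success and failure counts to the two shape parameters: α = 0.5+2 = 2.5, β = 0.5+4 = 4.5.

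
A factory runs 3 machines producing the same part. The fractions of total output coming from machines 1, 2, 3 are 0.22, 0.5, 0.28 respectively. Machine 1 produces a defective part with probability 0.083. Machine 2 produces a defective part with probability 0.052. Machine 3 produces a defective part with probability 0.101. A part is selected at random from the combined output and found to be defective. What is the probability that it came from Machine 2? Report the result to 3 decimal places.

P(defective|M1) = 0.083; P(defective|M2) = 0.052; P(defective|M3) = 0.101.
Prior × likelihood for each source: 0.22·0.083=0.01826, 0.5·0.052=0.02600, 0.28·0.101=0.02828. Summing gives P(defective) = 0.072540.
P(Machine 2 | defective) = 0.02600 / 0.072540 = 0.358.

Posterior probability ≈ 0.358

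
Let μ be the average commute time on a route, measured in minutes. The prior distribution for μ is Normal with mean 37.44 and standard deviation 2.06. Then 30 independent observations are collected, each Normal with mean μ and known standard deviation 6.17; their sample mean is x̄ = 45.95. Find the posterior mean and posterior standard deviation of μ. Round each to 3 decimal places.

Posterior mean ≈ 43.991; posterior SD ≈ 0.988

With known σ, the Normal prior is conjugate. Weight on the data is w = (n/σ²)/(n/σ² + 1/τ₀²) = 0.788045/(0.788045+0.235649) = 0.76981.
Posterior mean = w·x̄ + (1−w)·μ₀ = 0.76981·45.95 + 0.23019·37.44 = 43.991. Posterior variance = 1/(0.788045+0.235649) = 0.976855, so SD = 0.988.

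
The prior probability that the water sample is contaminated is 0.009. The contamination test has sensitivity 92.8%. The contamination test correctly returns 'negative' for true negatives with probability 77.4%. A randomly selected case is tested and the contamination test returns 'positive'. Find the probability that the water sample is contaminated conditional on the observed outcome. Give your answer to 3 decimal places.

Write H for 'the water sample is contaminated'. Prior odds H:¬H = 0.009/0.991 = 0.0090817. For the 'positive' outcome, the likelihood ratio is 0.928/0.226 = 4.1062.
Posterior odds = 0.0090817 × 4.1062 = 0.037291, so P(H|E) = 0.037291/(1+0.037291) = 0.036.

P(H | E) ≈ 0.036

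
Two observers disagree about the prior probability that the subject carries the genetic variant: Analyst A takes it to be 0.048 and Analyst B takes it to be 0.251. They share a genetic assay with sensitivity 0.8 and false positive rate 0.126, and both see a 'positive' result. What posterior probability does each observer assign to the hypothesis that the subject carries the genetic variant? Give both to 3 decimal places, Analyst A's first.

Analyst A: 0.242; Analyst B: 0.680

P('+'|H) = 0.8, P('+'|¬H) = 0.126.
Analyst A: numerator 0.8·0.048 = 0.038400; evidence = 0.038400+0.126·0.952 = 0.15835; posterior = 0.242.
Analyst B: numerator 0.8·0.251 = 0.20080; evidence = 0.20080+0.126·0.749 = 0.29517; posterior = 0.680.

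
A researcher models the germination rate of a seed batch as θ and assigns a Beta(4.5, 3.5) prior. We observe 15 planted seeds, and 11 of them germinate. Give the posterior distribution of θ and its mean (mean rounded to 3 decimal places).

Posterior: Beta(15.5, 7.5); mean ≈ 0.674

The binomial likelihood is conjugate to the Beta prior: with 11 successes and 4 failures, the posterior is Beta(4.5+11, 3.5+4) = Beta(15.5, 7.5).
E[θ | data] = 15.5/(15.5+7.5) = 0.674.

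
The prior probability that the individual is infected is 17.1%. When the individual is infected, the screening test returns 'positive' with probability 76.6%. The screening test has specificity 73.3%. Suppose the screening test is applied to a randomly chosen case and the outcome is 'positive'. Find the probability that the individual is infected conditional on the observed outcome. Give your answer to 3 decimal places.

P(H | E) ≈ 0.372

Write H for 'the individual is infected'. Prior odds H:¬H = 0.171/0.829 = 0.20627. For the 'positive' outcome, the likelihood ratio is 0.766/0.267 = 2.8689.
Posterior odds = 0.20627 × 2.8689 = 0.59178, so P(H|E) = 0.59178/(1+0.59178) = 0.372.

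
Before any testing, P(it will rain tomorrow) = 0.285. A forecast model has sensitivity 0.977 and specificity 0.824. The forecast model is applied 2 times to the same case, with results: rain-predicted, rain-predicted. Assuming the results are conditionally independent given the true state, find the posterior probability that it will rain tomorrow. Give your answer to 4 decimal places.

Let H be the event that it will rain tomorrow; start with P(H) = 0.285. P('rain-predicted'|H) = 0.977, P('rain-predicted'|¬H) = 0.176.
Update on result 1 ('rain-predicted'): P(H) ← 0.977·0.2850 / (0.977·0.2850 + 0.176·0.7150) = 0.27844/0.40429 = 0.6887.
Update on result 2 ('rain-predicted'): P(H) ← 0.977·0.6887 / (0.977·0.6887 + 0.176·0.3113) = 0.67289/0.72768 = 0.9247.

Posterior P(H) ≈ 0.9247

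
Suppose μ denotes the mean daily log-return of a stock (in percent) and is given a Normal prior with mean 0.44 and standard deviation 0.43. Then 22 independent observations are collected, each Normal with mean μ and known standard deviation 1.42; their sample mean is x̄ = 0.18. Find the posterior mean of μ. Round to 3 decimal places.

With known σ, the Normal prior is conjugate. Weight on the data is w = (n/σ²)/(n/σ² + 1/τ₀²) = 10.9105/(10.9105+5.40833) = 0.66858.
Posterior mean = w·x̄ + (1−w)·μ₀ = 0.66858·0.18 + 0.33142·0.44 = 0.266.

Posterior mean ≈ 0.266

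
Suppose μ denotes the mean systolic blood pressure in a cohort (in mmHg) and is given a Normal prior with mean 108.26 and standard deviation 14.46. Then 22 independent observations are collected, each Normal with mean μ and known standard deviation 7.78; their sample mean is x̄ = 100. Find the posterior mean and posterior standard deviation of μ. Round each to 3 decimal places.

Posterior mean ≈ 100.107; posterior SD ≈ 1.648

With known σ, the Normal prior is conjugate. Weight on the data is w = (n/σ²)/(n/σ² + 1/τ₀²) = 0.363466/(0.363466+0.00478259) = 0.98701.
Posterior mean = w·x̄ + (1−w)·μ₀ = 0.98701·100 + 0.012987·108.26 = 100.107. Posterior variance = 1/(0.363466+0.00478259) = 2.71556, so SD = 1.648.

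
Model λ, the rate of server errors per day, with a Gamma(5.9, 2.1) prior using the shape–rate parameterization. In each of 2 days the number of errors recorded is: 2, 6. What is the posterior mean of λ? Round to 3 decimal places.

Posterior mean ≈ 3.390

Total count ∑xᵢ = 8 over n = 2 days.
Gamma is conjugate to the Poisson likelihood: posterior is Gamma(shape = 5.9+8 = 13.9, rate = 2.1+2 = 4.1).
Posterior mean = shape/rate = 13.9/4.1 = 3.390.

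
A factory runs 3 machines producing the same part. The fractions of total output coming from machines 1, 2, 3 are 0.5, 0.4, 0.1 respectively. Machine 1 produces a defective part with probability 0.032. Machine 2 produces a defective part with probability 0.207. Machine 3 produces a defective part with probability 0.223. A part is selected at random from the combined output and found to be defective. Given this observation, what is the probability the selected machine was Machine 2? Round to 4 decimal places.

P(defective|M1) = 0.032; P(defective|M2) = 0.207; P(defective|M3) = 0.223.
Prior × likelihood for each source: 0.5·0.032=0.01600, 0.4·0.207=0.08280, 0.1·0.223=0.02230. Summing gives P(defective) = 0.12110.
P(Machine 2 | defective) = 0.08280 / 0.12110 = 0.6837.

Posterior probability ≈ 0.6837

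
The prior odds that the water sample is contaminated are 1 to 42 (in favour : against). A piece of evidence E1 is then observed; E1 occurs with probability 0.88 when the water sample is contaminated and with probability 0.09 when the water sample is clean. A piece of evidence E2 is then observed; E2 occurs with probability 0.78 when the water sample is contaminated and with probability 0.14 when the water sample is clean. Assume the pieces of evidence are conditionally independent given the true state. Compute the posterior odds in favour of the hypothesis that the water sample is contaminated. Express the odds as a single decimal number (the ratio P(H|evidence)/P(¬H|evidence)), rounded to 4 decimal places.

Posterior odds ≈ 1.2971

Prior odds = 1/42 = 0.023810.
Likelihood ratio for E1 = 0.88/0.09 = 9.7778.
Likelihood ratio for E2 = 0.78/0.14 = 5.5714.
Posterior odds = prior odds × LR₁ × LR₂ = 1.2971.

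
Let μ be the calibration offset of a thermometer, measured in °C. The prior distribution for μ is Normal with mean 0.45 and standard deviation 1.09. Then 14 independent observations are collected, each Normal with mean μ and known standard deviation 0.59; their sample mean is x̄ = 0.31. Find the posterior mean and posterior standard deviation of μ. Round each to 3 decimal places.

Prior precision 1/τ₀² = 1/1.09² = 0.841680; data precision n/σ² = 14/0.59² = 40.2183.
Posterior precision = 0.841680 + 40.2183 = 41.0600, giving posterior SD = 1/√41.0600 = 0.156.
Posterior mean = (0.841680·0.45 + 40.2183·0.31) / 41.0600 = 0.313.

Posterior mean ≈ 0.313; posterior SD ≈ 0.156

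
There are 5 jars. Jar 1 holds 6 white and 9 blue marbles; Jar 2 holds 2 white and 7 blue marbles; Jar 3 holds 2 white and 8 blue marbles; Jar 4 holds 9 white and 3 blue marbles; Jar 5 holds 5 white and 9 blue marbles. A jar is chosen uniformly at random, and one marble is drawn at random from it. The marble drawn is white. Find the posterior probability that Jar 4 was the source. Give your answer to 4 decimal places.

Posterior probability ≈ 0.3887

P(white|Jar 1) = 0.4; P(white|Jar 2) = 0.2222; P(white|Jar 3) = 0.2; P(white|Jar 4) = 0.75; P(white|Jar 5) = 0.3571.
Prior × likelihood for each source: 0.2·0.4=0.08000, 0.2·0.2222=0.04444, 0.2·0.2=0.04000, 0.2·0.75=0.1500, 0.2·0.3571=0.07143. Summing gives P(white) = 0.38587.
P(Jar 4 | white) = 0.1500 / 0.38587 = 0.3887.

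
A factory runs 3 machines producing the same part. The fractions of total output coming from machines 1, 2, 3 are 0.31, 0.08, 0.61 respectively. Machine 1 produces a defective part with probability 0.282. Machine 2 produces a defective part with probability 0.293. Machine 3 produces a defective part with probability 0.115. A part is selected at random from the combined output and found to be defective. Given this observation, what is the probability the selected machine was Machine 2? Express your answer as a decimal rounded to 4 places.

P(defective|M1) = 0.282; P(defective|M2) = 0.293; P(defective|M3) = 0.115.
Prior × likelihood for each source: 0.31·0.282=0.08742, 0.08·0.293=0.02344, 0.61·0.115=0.07015. Summing gives P(defective) = 0.18101.
P(Machine 2 | defective) = 0.02344 / 0.18101 = 0.1295.

Posterior probability ≈ 0.1295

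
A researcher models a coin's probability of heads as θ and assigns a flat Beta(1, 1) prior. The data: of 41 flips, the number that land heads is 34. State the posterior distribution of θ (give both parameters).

Posterior: Beta(35, 8)

Observing 34 successes and 7 failures updates Beta(1, 1) by adding the success and failure counts to the two shape parameters: α = 1+34 = 35, β = 1+7 = 8.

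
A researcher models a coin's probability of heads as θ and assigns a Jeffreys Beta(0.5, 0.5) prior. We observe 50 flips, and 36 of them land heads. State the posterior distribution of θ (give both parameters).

Posterior: Beta(36.5, 14.5)

Observing 36 successes and 14 failures updates Beta(0.5, 0.5) by adding the success and failure counts to the two shape parameters: α = 0.5+36 = 36.5, β = 0.5+14 = 14.5.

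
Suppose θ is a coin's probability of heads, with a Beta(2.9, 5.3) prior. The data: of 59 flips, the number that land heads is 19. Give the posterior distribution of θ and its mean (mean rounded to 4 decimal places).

Posterior: Beta(21.9, 45.3); mean ≈ 0.3259

The binomial likelihood is conjugate to the Beta prior: with 19 successes and 40 failures, the posterior is Beta(2.9+19, 5.3+40) = Beta(21.9, 45.3).
E[θ | data] = 21.9/(21.9+45.3) = 0.3259.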